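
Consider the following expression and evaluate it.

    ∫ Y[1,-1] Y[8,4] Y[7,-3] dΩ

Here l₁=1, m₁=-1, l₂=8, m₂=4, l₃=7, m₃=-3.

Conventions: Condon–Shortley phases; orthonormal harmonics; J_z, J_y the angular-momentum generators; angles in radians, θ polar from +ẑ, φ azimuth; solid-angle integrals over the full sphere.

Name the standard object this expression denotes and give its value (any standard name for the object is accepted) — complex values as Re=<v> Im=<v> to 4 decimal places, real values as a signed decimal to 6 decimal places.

Gaunt coefficient, +0.248575

This is a Gaunt coefficient — the integral of a triple product of spherical harmonics over the sphere.
Checks pass: Σm=0; 16 even; l₃=7∈[7,9].
(2·1+1)(2·8+1)(2·7+1) = 765
Δ: 2! 0! 14! / 17! → 1/2040
sum: t=1:−1/25401600 = -1/25401600
3j²(1 8 7; 0 0 0) = Δ·Π!·Σ² = 8/255  (sign +1)
sum: t=2:+1/174182400 = 1/174182400
3j²(1 8 7; -1 4 -3) = Δ·Π!·Σ² = 11/340  (sign +1)
combine: 4πI² = 765·8/255·11/340 = 66/85
take √, sign +1: I = 0.24857507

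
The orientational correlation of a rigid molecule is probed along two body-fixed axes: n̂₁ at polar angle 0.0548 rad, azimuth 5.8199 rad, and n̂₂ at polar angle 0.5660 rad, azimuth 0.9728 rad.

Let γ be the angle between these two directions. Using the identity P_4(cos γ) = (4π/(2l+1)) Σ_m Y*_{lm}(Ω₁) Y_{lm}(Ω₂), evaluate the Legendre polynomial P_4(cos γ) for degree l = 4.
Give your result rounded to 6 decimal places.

-0.064730

Addition theorem: P_4(cos γ) = (4π/9) Σ_m Y*_{lm}(Ω₁) Y_{lm}(Ω₂), m = −4…4:
  m=-4: (-0.00000 - 0.00000j) × (-0.02679 + 0.02494j) = 0.00000 + 0.00000j  (running Σ = 0.00000 + 0.00000j)
  m=-3: (0.00004 - 0.00020j) × (-0.15888 - 0.03606j) = -0.00001 + 0.00003j  (running Σ = -0.00001 + 0.00003j)
  m=-2: (0.00360 - 0.00480j) × (-0.14041 - 0.35692j) = -0.00222 - 0.00061j  (running Σ = -0.00223 - 0.00058j)
  m=-1: (0.09210 - 0.04601j) × (0.23954 - 0.35164j) = 0.00588 - 0.04341j  (running Σ = 0.00365 - 0.04399j)
  m=0: (0.83362 + 0.00000j) × (-0.06437 + 0.00000j) = -0.05366 + 0.00000j  (running Σ = -0.05001 - 0.04399j)
  m=1: (-0.09210 - 0.04601j) × (-0.23954 - 0.35164j) = 0.00588 + 0.04341j  (running Σ = -0.04413 - 0.00058j)
  m=2: (0.00360 + 0.00480j) × (-0.14041 + 0.35692j) = -0.00222 + 0.00061j  (running Σ = -0.04635 + 0.00003j)
  m=3: (-0.00004 - 0.00020j) × (0.15888 - 0.03606j) = -0.00001 - 0.00003j  (running Σ = -0.04636 + 0.00000j)
  m=4: (-0.00000 + 0.00000j) × (-0.02679 - 0.02494j) = 0.00000 - 0.00000j  (running Σ = -0.04636 + 0.00000j)
Accumulated sum -0.04636 + 0.00000j; after 4π/(2l+1) scaling, -0.06473 + 0.00000j ⇒ P_4 = -0.064730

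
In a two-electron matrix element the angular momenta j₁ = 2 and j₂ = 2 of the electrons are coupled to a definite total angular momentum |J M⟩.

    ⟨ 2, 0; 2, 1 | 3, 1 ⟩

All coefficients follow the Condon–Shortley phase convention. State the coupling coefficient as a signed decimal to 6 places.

−√(1/5) = -0.447214

j₁+j₂−J=1  J+j₁−j₂=3  J−j₁+j₂=3  j₁+j₂+J+1=8
(j₁±m₁, j₂±m₂, J±M) = (2,2,3,1,4,2)
P² = 36/5
sum k=0..1:
  [0] +1/12 = 1/12
  [1] −1/4 = -1/4
S = -1/6
C² = P²·S² = 1/5 ; C = -0.447214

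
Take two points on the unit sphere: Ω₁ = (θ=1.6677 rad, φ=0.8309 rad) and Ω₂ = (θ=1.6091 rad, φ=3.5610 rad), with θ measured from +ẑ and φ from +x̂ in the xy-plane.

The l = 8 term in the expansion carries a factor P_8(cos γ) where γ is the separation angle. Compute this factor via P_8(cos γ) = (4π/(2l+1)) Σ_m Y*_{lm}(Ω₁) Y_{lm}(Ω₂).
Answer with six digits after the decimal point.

Term-by-term m-sum for l=8 (normalisation 4π/17 = 0.739198):
  term(m=-8) = -0.25149 - 0.03810j   from Y*(Ω₁)=0.46387 + 0.17673j, Y(Ω₂)=-0.50076 + 0.10865j
  term(m=-7) = 0.01465 - 0.00391j   from Y*(Ω₁)=-0.17236 + 0.08688j, Y(Ω₂)=-0.07689 - 0.01605j
  term(m=-6) = -0.09018 + 0.07183j   from Y*(Ω₁)=-0.08482 + 0.30291j, Y(Ω₂)=0.29720 + 0.21449j
  term(m=-5) = 0.00950 - 0.01795j   from Y*(Ω₁)=-0.11633 - 0.18643j, Y(Ω₂)=0.04641 + 0.07989j
  term(m=-4) = -0.00617 + 0.08189j   from Y*(Ω₁)=-0.24890 - 0.04581j, Y(Ω₂)=-0.03460 - 0.32264j
  term(m=-3) = -0.00750 - 0.02146j   from Y*(Ω₁)=0.18324 - 0.13898j, Y(Ω₂)=0.03040 - 0.09407j
  term(m=-2) = 0.04687 + 0.05053j   from Y*(Ω₁)=0.02043 - 0.22386j, Y(Ω₂)=-0.20491 + 0.22806j
  term(m=-1) = -0.02177 - 0.00950j   from Y*(Ω₁)=0.15760 + 0.17264j, Y(Ω₂)=-0.09280 + 0.04138j
  term(m=+0) = 0.06519 + 0.00000j   from Y*(Ω₁)=0.21629 + 0.00000j, Y(Ω₂)=0.30138 + 0.00000j
  term(m=+1) = -0.02177 + 0.00950j   from Y*(Ω₁)=-0.15760 + 0.17264j, Y(Ω₂)=0.09280 + 0.04138j
  term(m=+2) = 0.04687 - 0.05053j   from Y*(Ω₁)=0.02043 + 0.22386j, Y(Ω₂)=-0.20491 - 0.22806j
  term(m=+3) = -0.00750 + 0.02146j   from Y*(Ω₁)=-0.18324 - 0.13898j, Y(Ω₂)=-0.03040 - 0.09407j
  term(m=+4) = -0.00617 - 0.08189j   from Y*(Ω₁)=-0.24890 + 0.04581j, Y(Ω₂)=-0.03460 + 0.32264j
  term(m=+5) = 0.00950 + 0.01795j   from Y*(Ω₁)=0.11633 - 0.18643j, Y(Ω₂)=-0.04641 + 0.07989j
  term(m=+6) = -0.09018 - 0.07183j   from Y*(Ω₁)=-0.08482 - 0.30291j, Y(Ω₂)=0.29720 - 0.21449j
  term(m=+7) = 0.01465 + 0.00391j   from Y*(Ω₁)=0.17236 + 0.08688j, Y(Ω₂)=0.07689 - 0.01605j
  term(m=+8) = -0.25149 + 0.03810j   from Y*(Ω₁)=0.46387 - 0.17673j, Y(Ω₂)=-0.50076 - 0.10865j
Total Σ_m = -0.54702 + 0.00000j. Multiply by 0.739198: -0.40435 + 0.00000j. P_8(cos γ) = -0.404354

-0.404354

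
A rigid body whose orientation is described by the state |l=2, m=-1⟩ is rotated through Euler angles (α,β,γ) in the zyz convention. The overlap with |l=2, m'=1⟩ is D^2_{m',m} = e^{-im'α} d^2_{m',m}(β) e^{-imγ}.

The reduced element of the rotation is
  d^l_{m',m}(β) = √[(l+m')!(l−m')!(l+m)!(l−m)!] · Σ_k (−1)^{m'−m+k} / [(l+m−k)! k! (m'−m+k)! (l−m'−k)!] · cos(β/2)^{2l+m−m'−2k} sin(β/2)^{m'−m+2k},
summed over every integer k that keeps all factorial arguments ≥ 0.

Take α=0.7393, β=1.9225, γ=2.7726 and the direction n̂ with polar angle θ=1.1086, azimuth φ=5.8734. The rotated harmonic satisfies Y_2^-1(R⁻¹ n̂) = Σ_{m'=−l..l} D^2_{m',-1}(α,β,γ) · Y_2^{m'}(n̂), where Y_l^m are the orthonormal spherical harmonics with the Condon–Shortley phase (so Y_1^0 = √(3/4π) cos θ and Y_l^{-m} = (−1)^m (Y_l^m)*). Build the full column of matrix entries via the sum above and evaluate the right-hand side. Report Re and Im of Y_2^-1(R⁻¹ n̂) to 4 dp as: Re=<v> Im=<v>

Need the full column D^2_{m',-1} for m'=−2..2 at α=0.7393, β=1.9225, γ=2.7726.
cos(β/2)=0.572496, sin(β/2)=0.819908
d^2_{-2,-1}: single k=1 term ⇒ +0.307689;  D = -0.136925-0.275543i
d^2_{-1,-1}: k∈[0..1] ⇒ +0.107421 -0.660991 = -0.553570;  D = +0.516047+0.200338i
d^2_{0,-1}: k∈[0..1] ⇒ -0.376840 +0.772935 = +0.396095;  D = -0.369434+0.142862i
d^2_{1,-1}: k∈[0..1] ⇒ +0.660991 -0.451919 = +0.209072;  D = -0.093286+0.187107i
d^2_{2,-1}: single k=0 term ⇒ -0.631099;  D = -0.172464-0.607076i
Y_2^{m'}(θ=1.1086,φ=5.8734) and Σ D·Y over m':
  (-0.1369-0.2755i)·(+0.2112+0.2262i)  (+0.5160+0.2003i)·(+0.2828+0.1228i)  (-0.3694+0.1429i)·(-0.1273+0.0000i)  (-0.0933+0.1871i)·(-0.2828+0.1228i)  (-0.1725-0.6071i)·(+0.2112-0.2262i)
Y_2^-1(R⁻¹ n̂) = +0.031410-0.140893i

Re=0.0314 Im=-0.1409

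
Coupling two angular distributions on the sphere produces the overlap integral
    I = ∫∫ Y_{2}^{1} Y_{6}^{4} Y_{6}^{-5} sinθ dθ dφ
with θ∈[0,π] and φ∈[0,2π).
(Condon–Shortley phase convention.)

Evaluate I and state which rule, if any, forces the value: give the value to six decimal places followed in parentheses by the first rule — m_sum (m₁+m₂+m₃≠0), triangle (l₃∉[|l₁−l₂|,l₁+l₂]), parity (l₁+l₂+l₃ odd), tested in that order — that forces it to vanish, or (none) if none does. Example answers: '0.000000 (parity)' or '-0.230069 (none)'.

m-sum 0 ✓  L=14 even ✓  4≤6≤8 ✓
Π(2lᵢ+1) = 5×13×13 = 845
triangle coeff Δ(2,6,6) = 1/90090
Σ_t [0,2]: t=0:+1/69120 t=1:−1/14400 t=2:+1/69120 = -7/172800
(3j)²=14/715 [(2 6 6; 0 0 0)], sign=-1
Σ_t [0,1]: t=0:+1/7257600 t=1:−1/725760 = -1/806400
(3j)²=27/910 [(2 6 6; 1 4 -5)], sign=+1
⇒ 4πI² = 27/55
I = (-1)√(27/55/(4π)) = -0.19764945
No selection rule forces the value: the integral is nonzero (none).

-0.197649 (none)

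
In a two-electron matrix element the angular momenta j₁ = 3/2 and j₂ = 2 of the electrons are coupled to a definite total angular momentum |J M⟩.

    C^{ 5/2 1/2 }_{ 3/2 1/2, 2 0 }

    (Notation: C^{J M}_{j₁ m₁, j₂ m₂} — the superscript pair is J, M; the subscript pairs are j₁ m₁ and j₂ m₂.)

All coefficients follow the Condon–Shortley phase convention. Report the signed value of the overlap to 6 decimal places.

+0.292770  (= +√(3/35))

√[6·1!2!3!/7! · 2!1!2!2!3!2!] = √(48/35)
  +(−1)^0/∏(0,1,1,2,1,1)! = 1/2  (running 1/2)
  +(−1)^1/∏(1,0,0,1,2,2)! = -1/4  (running 1/4)
⟨..|..⟩ = √(48/35)·(1/4) = +0.292770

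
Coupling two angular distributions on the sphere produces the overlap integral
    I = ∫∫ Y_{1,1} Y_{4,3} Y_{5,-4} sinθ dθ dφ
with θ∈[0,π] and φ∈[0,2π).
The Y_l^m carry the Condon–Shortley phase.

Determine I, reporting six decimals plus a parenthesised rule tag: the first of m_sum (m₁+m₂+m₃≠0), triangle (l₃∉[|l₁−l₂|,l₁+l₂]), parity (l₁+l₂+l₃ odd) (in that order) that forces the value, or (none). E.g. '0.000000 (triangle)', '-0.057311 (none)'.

0.294638 (none)

Rules hold: Σm=0, L=10 even, 3≤5≤5.
N = 3·9·11 = 297
Δ = 0!·2!·8!/11! = 1/495
Racah Σ t=0..0: t=0:+1/576 = 1/576
⇒ 3j(1 4 5; 0 0 0)² = 5/99, sgn -1
Racah Σ t=0..0: t=0:+1/10080 = 1/10080
⇒ 3j(1 4 5; 1 3 -4)² = 4/55, sgn -1
4πI² = N·(3j₀)²·(3jₘ)² = 12/11
I = +1·√(1.09091/4π) = 0.29463840
No selection rule forces the value: the integral is nonzero (none).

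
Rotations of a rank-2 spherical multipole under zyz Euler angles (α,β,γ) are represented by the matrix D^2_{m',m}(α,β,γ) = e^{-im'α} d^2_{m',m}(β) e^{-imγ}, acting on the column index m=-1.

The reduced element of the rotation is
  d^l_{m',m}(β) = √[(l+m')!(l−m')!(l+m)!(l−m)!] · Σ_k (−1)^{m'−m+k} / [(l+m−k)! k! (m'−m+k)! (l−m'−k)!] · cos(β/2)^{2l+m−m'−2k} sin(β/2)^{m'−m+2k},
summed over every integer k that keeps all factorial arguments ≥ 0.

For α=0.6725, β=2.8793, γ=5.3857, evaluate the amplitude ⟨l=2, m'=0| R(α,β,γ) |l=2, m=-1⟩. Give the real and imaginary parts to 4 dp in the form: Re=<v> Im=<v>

Re=0.1913 Im=-0.2398

First d^2_{0,-1}(β=2.8793), then the phase factors e^{-i(0)α} and e^{-i(-1)γ}:
Half-angle: c=0.130771, s=0.991413. N=√(2·2·1·6)=4.898979
k∈{0,1} keeps every argument non-negative
  k=0: (−1)^1·4.8990/(2)·0.1308^3·0.9914^1 = -0.005431
  k=1: (−1)^2·4.8990/(2)·0.1308^1·0.9914^3 = +0.312140
d^2_{0,-1}(2.8793) = -0.005431 +0.312140 = +0.306709
D = (+1.000000+0.000000i)·(+0.306709)·(+0.623578-0.781761i) = +0.191257-0.239773i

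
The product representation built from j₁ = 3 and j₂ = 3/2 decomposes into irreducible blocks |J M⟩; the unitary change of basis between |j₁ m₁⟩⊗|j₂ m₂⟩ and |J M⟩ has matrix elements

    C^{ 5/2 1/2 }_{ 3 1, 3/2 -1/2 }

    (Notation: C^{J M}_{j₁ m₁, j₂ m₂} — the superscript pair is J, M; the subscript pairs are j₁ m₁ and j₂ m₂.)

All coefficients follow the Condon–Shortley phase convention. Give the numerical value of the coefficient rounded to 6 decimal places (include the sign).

−√(1/70) ≈ -0.119523

√[6·2!4!1!/8! · 4!2!1!2!3!2!] = √(288/35)
  +(−1)^0/∏(0,2,2,1,2,0)! = 1/8  (running 1/8)
  +(−1)^1/∏(1,1,1,0,3,1)! = -1/6  (running -1/24)
⟨..|..⟩ = √(288/35)·(-1/24) = -0.119523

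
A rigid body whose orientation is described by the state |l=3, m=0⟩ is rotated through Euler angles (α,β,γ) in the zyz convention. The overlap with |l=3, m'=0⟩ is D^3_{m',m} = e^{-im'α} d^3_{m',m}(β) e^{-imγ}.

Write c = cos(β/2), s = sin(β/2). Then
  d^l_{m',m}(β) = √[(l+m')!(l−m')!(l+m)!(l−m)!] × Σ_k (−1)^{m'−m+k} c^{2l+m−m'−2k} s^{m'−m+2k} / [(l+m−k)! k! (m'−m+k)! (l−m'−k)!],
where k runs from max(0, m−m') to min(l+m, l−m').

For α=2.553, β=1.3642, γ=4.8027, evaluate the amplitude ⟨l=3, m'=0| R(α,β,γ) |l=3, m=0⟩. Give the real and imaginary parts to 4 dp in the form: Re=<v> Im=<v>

Split into d^3_{0,0}(β=1.3642) × two z-phases.
Half-angle: c=0.776251, s=0.630425. N=√(6·6·6·6)=36.000000
k∈{0,1,2,3} keeps every argument non-negative
  k=0: (−1)^0·36.0000/(36)·0.7763^6·0.6304^0 = +0.218782
  k=1: (−1)^1·36.0000/(4)·0.7763^4·0.6304^2 = -1.298723
  k=2: (−1)^2·36.0000/(4)·0.7763^2·0.6304^4 = +0.856601
  k=3: (−1)^3·36.0000/(36)·0.7763^0·0.6304^6 = -0.062777
d^3_{0,0}(1.3642) = +0.218782 -1.298723 +0.856601 -0.062777 = -0.286116
Attach z-rotation phases: D = e^{-i(0)(2.5530)}·(-0.286116)·e^{-i(0)(4.8027)} = -0.286116+0.000000i

Re=-0.2861 Im=0.0000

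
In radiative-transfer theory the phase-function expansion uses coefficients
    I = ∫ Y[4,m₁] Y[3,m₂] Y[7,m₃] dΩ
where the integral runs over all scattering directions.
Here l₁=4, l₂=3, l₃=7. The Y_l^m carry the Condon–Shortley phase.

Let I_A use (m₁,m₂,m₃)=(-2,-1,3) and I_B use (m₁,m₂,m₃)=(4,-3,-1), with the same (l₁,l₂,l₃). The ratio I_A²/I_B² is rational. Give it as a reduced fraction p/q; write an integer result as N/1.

Shared (l₁,l₂,l₃)=(4,3,7): N and (l;000)² cancel in I_A²/I_B².
A: Δ = 0!·8!·6!/15! = 1/45045; Racah Σ t=0..0: t=0:+1/69120 = 1/69120; ⇒ 3j(4 3 7; -2 -1 3)² = 4/143, sgn +1
B: Δ = 0!·8!·6!/15! = 1/45045; Racah Σ t=0..0: t=0:+1/29030400 = 1/29030400; ⇒ 3j(4 3 7; 4 -3 -1)² = 1/45045, sgn +1
I_A²/I_B² = (4/143)/(1/45045) = 1260/1

1260/1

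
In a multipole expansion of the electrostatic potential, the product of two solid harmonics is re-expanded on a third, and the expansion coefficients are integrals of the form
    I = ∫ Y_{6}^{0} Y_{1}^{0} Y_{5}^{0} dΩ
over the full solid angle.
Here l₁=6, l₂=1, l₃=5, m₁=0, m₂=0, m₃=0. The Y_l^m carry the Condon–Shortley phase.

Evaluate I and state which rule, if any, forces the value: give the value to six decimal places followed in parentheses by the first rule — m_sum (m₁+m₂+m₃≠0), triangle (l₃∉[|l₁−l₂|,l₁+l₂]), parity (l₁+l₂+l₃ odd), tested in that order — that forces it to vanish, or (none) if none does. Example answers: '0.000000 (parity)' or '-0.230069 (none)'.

m-sum 0 ✓  L=12 even ✓  5≤5≤7 ✓
Π(2lᵢ+1) = 13×3×11 = 429
triangle coeff Δ(6,1,5) = 1/858
Σ_t [1,1]: t=1:−1/14400 = -1/14400
(3j)²=6/143 [(6 1 5; 0 0 0)], sign=+1
(m-triple is (0,0,0) — same symbol as above.)
⇒ 4πI² = 108/143
I = (+1)√(108/143/(4π)) = 0.24515397
No selection rule forces the value: the integral is nonzero (none).

0.245154 (none)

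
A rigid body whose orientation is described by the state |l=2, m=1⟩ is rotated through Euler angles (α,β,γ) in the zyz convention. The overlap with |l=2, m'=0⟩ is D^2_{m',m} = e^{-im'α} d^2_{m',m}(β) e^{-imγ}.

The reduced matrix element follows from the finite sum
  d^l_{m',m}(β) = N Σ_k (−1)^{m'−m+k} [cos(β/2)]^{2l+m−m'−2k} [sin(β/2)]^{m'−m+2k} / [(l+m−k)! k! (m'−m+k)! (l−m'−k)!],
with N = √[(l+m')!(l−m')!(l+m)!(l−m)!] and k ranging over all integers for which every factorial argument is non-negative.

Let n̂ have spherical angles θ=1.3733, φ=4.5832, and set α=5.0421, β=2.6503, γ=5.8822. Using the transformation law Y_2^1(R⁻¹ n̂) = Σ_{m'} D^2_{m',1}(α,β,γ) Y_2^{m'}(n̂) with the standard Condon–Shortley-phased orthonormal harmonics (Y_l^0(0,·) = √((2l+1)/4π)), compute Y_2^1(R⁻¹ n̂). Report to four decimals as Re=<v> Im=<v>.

Need the full column D^2_{m',1} for m'=−2..2 at α=5.0421, β=2.6503, γ=5.8822.
cos(β/2)=0.243183, sin(β/2)=0.969980
d^2_{-2,1}: single k=3 term ⇒ +0.443867;  D = -0.216836-0.387298i
d^2_{-1,1}: k∈[2..3] ⇒ +0.166922 -0.885221 = -0.718299;  D = -0.479384+0.534924i
d^2_{0,1}: k∈[1..2] ⇒ +0.034170 -0.543623 = -0.509454;  D = -0.469042-0.198853i
d^2_{1,1}: k∈[0..1] ⇒ +0.003497 -0.166922 = -0.163425;  D = +0.011638-0.163010i
d^2_{2,1}: single k=0 term ⇒ -0.027899;  D = +0.026973-0.007130i
Y_2^{m'}(θ=1.3733,φ=4.5832) and Σ D·Y over m':
  (-0.2168-0.3873i)·(-0.3591-0.0949i)  (-0.4794+0.5349i)·(-0.0191+0.1474i)  (-0.4690-0.1989i)·(-0.2790+0.0000i)  (+0.0116-0.1630i)·(+0.0191+0.1474i)  (+0.0270-0.0071i)·(-0.3591+0.0949i)
Y_2^1(R⁻¹ n̂) = +0.117526+0.137928i

Re=0.1175 Im=0.1379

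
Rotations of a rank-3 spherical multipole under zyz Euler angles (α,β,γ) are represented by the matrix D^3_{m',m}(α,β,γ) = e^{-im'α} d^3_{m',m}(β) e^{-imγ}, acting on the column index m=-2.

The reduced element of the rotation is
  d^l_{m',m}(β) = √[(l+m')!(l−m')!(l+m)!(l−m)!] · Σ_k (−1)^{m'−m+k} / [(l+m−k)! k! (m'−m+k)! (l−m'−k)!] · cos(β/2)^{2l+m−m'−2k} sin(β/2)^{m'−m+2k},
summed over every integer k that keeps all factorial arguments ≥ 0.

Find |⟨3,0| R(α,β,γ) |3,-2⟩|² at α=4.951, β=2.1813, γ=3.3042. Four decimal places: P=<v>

P=0.2777

Split into d^3_{0,-2}(β=2.1813) × two z-phases.
Half-angle: c=0.461909, s=0.886927. N=√(6·6·1·120)=65.726707
k: max(0,(-2)−(0))=0 … min(3+(-2),3−(0))=1
  k=0: (−1)^2·65.7267/(12)·0.4619^4·0.8869^2 = +0.196138
  k=1: (−1)^3·65.7267/(12)·0.4619^2·0.8869^4 = -0.723145
d^3_{0,-2}(2.1813) = +0.196138 -0.723145 = -0.527007
|D^3_{0,-2}|² = |d^3_{0,-2}(β)|² = (-0.527007)² = 0.277736 (the z-rotation phases have unit modulus)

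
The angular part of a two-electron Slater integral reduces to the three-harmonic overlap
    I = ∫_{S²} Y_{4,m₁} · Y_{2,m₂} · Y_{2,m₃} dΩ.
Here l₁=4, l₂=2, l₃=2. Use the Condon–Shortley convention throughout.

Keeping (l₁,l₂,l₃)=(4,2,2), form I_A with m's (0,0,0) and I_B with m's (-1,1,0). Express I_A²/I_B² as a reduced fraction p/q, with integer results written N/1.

6/5

l's match ⇒ only the (l;m) 3-j factors differ between A and B.
A: triangle coeff Δ(4,2,2) = 1/630; Σ_t [2,2]: t=2:+1/16 = 1/16; (3j)²=2/35 [(4 2 2; 0 0 0)], sign=+1
B: triangle coeff Δ(4,2,2) = 1/630; Σ_t [3,3]: t=3:−1/24 = -1/24; (3j)²=1/21 [(4 2 2; -1 1 0)], sign=-1
I_A²/I_B² = (2/35)/(1/21) = 6/5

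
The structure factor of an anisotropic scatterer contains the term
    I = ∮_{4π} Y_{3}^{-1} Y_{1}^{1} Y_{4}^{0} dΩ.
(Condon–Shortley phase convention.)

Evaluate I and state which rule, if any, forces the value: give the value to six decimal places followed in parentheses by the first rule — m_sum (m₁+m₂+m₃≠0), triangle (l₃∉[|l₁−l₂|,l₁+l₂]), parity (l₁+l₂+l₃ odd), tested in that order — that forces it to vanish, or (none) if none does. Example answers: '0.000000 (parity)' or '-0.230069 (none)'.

0.150786 (none)

Rules hold: Σm=0, L=8 even, 2≤4≤4.
N = 7·3·9 = 189
Δ = 0!·6!·2!/9! = 1/252
Racah Σ t=0..0: t=0:+1/36 = 1/36
⇒ 3j(3 1 4; 0 0 0)² = 4/63, sgn +1
Racah Σ t=0..0: t=0:+1/96 = 1/96
⇒ 3j(3 1 4; -1 1 0)² = 1/42, sgn +1
4πI² = N·(3j₀)²·(3jₘ)² = 2/7
I = +1·√(0.285714/4π) = 0.15078601
No selection rule forces the value: the integral is nonzero (none).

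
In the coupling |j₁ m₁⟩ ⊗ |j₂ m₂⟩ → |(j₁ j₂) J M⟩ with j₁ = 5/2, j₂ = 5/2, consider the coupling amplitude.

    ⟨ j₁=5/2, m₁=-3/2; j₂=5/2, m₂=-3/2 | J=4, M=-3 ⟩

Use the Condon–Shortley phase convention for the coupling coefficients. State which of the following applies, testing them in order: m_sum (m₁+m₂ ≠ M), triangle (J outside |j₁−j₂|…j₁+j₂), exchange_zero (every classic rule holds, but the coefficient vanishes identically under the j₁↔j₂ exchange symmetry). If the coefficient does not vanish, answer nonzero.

m-sum: m₁+m₂ = -3/2+(-3/2) = -3, M = -3  ✓
triangle: |j₁−j₂| = 0 ≤ J = 4 ≤ j₁+j₂ = 5  ✓
exchange: j₁=j₂ and m₁=m₂, and (−1)^(j₁+j₂−J) = (−1)^1 = −1 forces ⟨j₁m₁;j₂m₂|JM⟩ = −⟨j₂m₂;j₁m₁|JM⟩ = −⟨j₁m₁;j₂m₂|JM⟩ ⇒ the coefficient vanishes identically
Racah sum check: Σ_k collapses to 0 ⇒ CG = 0

exchange_zero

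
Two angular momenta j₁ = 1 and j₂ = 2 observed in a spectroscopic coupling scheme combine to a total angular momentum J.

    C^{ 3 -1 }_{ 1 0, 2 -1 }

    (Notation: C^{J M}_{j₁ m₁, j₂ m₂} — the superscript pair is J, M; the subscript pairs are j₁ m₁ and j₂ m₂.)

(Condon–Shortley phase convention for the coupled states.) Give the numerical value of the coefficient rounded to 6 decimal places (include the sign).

+√(8/15) = +0.730297

j₁+j₂−J=0  J+j₁−j₂=2  J−j₁+j₂=4  j₁+j₂+J+1=7
(j₁±m₁, j₂±m₂, J±M) = (1,1,1,3,2,4)
P² = 96/5
sum k=0..0:
  [0] +1/6 = 1/6
S = 1/6
C² = P²·S² = 8/15 ; C = +0.730297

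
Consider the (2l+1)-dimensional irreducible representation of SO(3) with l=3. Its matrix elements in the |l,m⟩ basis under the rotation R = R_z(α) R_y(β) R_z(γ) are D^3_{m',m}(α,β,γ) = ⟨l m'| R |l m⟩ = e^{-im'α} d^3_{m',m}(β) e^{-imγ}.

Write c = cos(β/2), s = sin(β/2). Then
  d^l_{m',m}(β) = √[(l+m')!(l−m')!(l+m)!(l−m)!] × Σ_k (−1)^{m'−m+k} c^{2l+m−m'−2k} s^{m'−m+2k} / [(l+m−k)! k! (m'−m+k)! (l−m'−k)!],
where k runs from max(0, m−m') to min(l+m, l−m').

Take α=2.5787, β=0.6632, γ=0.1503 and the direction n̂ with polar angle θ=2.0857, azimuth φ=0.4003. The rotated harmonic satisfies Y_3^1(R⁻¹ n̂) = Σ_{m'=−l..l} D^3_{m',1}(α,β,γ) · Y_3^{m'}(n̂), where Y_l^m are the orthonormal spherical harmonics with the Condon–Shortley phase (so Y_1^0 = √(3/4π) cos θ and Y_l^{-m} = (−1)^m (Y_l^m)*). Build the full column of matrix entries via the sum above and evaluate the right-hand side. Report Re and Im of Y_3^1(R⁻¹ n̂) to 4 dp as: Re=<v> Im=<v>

Need the full column D^3_{m',1} for m'=−3..3 at α=2.5787, β=0.6632, γ=0.1503.
cos(β/2)=0.945523, sin(β/2)=0.325556
d^3_{-3,1}: single k=4 term ⇒ +0.038895;  D = +0.010306+0.037505i
d^3_{-2,1}: k∈[3..4] ⇒ +0.184469 -0.010935 = +0.173535;  D = +0.050405-0.166053i
d^3_{-1,1}: k∈[2..4] ⇒ +0.508266 -0.080341 +0.001191 = +0.429116;  D = -0.324530+0.280750i
d^3_{0,1}: k∈[1..3] ⇒ +0.852268 -0.303114 +0.011978 = +0.561133;  D = +0.554807-0.084021i
d^3_{1,1}: k∈[0..2] ⇒ +0.714548 -0.677688 +0.060256 = +0.097116;  D = -0.088967-0.038942i
d^3_{2,1}: k∈[0..1] ⇒ -0.778011 +0.184469 = -0.593542;  D = -0.332838-0.491437i
d^3_{3,1}: single k=0 term ⇒ +0.328084;  D = -0.010634-0.327912i
Y_3^{m'}(θ=2.0857,φ=0.4003) and Σ D·Y over m':
  (+0.0103+0.0375i)·(+0.0994-0.2565i)  (+0.0504-0.1661i)·(-0.2654+0.2736i)  (-0.3245+0.2807i)·(+0.0551-0.0233i)  (+0.5548-0.0840i)·(+0.3285+0.0000i)  (-0.0890-0.0389i)·(-0.0551-0.0233i)  (-0.3328-0.4914i)·(-0.2654-0.2736i)  (-0.0106-0.3279i)·(-0.0994-0.2565i)
Y_3^1(R⁻¹ n̂) = +0.088445+0.315450i

Re=0.0884 Im=0.3155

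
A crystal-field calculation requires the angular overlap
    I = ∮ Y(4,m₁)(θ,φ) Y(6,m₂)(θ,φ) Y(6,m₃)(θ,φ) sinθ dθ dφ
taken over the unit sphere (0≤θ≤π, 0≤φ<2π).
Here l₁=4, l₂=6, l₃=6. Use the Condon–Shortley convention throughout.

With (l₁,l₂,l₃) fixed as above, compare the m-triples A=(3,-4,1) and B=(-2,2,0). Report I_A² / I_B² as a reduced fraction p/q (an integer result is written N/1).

250/121

Same 4,6,6: normalisation and zero-m 3j drop out of the ratio.
A: Δ: 4! 4! 8! / 17! → 1/15315300; sum: t=0:+1/207360 t=1:−1/725760 = 1/290304; 3j²(4 6 6; 3 -4 1) = Δ·Π!·Σ² = 125/7293  (sign -1)
B: Δ: 4! 4! 8! / 17! → 1/15315300; sum: t=2:+1/138240 t=3:−1/25920 t=4:+1/55296 = -11/829440; 3j²(4 6 6; -2 2 0) = Δ·Π!·Σ² = 11/1326  (sign -1)
I_A²/I_B² = (125/7293)/(11/1326) = 250/121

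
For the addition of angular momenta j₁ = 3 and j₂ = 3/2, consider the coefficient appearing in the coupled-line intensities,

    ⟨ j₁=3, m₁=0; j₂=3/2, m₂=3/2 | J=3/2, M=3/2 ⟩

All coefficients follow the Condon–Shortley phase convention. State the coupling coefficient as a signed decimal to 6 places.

√[4·3!3!0!/7! · 3!3!3!0!3!0!] = √(1296/35)
  +(−1)^3/∏(3,0,0,0,3,0)! = -1/36  (running -1/36)
⟨..|..⟩ = √(1296/35)·(-1/36) = -0.169031

−√(1/35) = -0.169031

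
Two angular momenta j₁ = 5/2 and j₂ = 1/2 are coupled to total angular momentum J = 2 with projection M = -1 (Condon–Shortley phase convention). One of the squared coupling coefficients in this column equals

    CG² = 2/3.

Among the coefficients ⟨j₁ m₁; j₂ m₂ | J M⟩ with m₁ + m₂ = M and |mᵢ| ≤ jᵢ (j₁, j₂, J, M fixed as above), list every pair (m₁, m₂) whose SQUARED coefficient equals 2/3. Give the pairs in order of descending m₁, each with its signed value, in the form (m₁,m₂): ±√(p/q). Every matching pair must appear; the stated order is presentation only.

(-3/2,1/2): −√(2/3)

Admissible pairs with m₁+m₂ = M = -1: (-3/2,1/2), (-1/2,-1/2)
  (m₁,m₂)=(-1/2,-1/2): CG² = 1/3, CG = +√(1/3)
  (m₁,m₂)=(-3/2,1/2): CG² = 2/3, CG = −√(2/3)   ← matches the target
Pairs with CG² = 2/3: (-3/2,1/2): −√(2/3)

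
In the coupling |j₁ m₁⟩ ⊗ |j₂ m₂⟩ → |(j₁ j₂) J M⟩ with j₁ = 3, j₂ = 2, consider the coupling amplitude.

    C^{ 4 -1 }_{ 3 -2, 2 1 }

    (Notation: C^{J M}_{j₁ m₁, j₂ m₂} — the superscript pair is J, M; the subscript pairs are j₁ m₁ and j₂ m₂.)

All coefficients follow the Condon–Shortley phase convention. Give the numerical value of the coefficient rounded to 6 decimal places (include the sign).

-0.591608  (= −√(7/20))

√[9·1!5!3!/10! · 1!5!3!1!3!5!] = √(6480/7)
  +(−1)^0/∏(0,1,5,3,0,0)! = 1/720  (running 1/720)
  +(−1)^1/∏(1,0,4,2,1,1)! = -1/48  (running -7/360)
⟨..|..⟩ = √(6480/7)·(-7/360) = -0.591608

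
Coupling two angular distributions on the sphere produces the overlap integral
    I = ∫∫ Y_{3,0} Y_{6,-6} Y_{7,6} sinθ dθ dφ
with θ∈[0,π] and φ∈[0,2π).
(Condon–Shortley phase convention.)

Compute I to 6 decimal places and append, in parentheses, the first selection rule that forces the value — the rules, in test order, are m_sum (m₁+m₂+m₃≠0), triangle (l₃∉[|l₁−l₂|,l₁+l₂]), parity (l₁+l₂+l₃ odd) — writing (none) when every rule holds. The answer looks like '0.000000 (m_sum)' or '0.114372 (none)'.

-0.204043 (none)

Rules hold: Σm=0, L=16 even, 3≤7≤9.
N = 7·13·15 = 1365
Δ = 2!·4!·10!/17! = 1/2042040
Racah Σ t=0..2: t=0:+1/207360 t=1:−1/57600 t=2:+1/207360 = -1/129600
⇒ 3j(3 6 7; 0 0 0)² = 168/12155, sgn +1
Racah Σ t=0..0: t=0:+1/43545600 = 1/43545600
⇒ 3j(3 6 7; 0 -6 6)² = 33/1190, sgn -1
4πI² = N·(3j₀)²·(3jₘ)² = 756/1445
I = -1·√(0.523183/4π) = -0.20404316
No selection rule forces the value: the integral is nonzero (none).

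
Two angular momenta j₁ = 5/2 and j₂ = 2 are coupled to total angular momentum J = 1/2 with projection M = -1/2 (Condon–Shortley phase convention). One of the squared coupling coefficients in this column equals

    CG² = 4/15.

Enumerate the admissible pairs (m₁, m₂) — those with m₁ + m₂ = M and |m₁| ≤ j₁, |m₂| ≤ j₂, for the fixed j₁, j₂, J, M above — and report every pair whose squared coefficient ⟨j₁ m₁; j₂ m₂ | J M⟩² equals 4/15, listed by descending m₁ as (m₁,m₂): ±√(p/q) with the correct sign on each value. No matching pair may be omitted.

Admissible pairs with m₁+m₂ = M = -1/2: (-5/2,2), (-3/2,1), (-1/2,0), (1/2,-1), (3/2,-2)
  (m₁,m₂)=(3/2,-2): CG² = 1/15, CG = +√(1/15)
  (m₁,m₂)=(1/2,-1): CG² = 2/15, CG = −√(2/15)
  (m₁,m₂)=(-1/2,0): CG² = 1/5, CG = +√(1/5)
  (m₁,m₂)=(-3/2,1): CG² = 4/15, CG = −√(4/15)   ← matches the target
  (m₁,m₂)=(-5/2,2): CG² = 1/3, CG = +√(1/3)
Pairs with CG² = 4/15: (-3/2,1): −√(4/15)

(-3/2,1): −√(4/15)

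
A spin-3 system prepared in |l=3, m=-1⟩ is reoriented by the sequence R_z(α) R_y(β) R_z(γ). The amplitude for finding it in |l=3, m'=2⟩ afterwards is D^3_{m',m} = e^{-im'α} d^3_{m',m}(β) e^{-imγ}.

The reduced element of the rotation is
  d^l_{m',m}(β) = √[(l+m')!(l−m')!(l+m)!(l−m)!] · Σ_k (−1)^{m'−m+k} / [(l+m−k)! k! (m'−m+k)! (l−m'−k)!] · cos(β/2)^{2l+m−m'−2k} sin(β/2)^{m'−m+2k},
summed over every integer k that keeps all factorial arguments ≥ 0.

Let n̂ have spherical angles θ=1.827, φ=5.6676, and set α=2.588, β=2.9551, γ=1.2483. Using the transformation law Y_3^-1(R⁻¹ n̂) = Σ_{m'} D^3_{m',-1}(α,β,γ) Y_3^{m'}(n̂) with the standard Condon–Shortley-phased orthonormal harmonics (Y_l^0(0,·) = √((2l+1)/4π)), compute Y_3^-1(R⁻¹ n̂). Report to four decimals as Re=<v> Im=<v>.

Re=-0.1174 Im=-0.2917

Need the full column D^3_{m',-1} for m'=−3..3 at α=2.5880, β=2.9551, γ=1.2483.
cos(β/2)=0.093111, sin(β/2)=0.995656
d^3_{-3,-1}: single k=2 term ⇒ +0.000289;  D = -0.000264+0.000116i
d^3_{-2,-1}: k∈[1..2] ⇒ +0.000022 -0.005039 = -0.005017;  D = -0.004967-0.000706i
d^3_{-1,-1}: k∈[0..2] ⇒ +0.000001 -0.000596 +0.051120 = +0.050525;  D = -0.038815-0.032344i
d^3_{0,-1}: k∈[0..2] ⇒ -0.000024 +0.008280 -0.315601 = -0.307345;  D = -0.097408-0.291501i
d^3_{1,-1}: k∈[0..2] ⇒ +0.000447 -0.068160 +0.974216 = +0.906503;  D = +0.207630-0.882404i
d^3_{2,-1}: k∈[0..1] ⇒ -0.005039 +0.288103 = +0.283064;  D = -0.200014+0.200298i
d^3_{3,-1}: single k=0 term ⇒ +0.032998;  D = +0.032110-0.007604i
Y_3^{m'}(θ=1.827,φ=5.6676) and Σ D·Y over m':
  (-0.0003+0.0001i)·(-0.1029+0.3634i)  (-0.0050-0.0007i)·(-0.0807-0.2285i)  (-0.0388-0.0323i)·(-0.1733-0.1226i)  (-0.0974-0.2915i)·(+0.2533+0.0000i)  (+0.2076-0.8824i)·(+0.1733-0.1226i)  (-0.2000+0.2003i)·(-0.0807+0.2285i)  (+0.0321-0.0076i)·(+0.1029+0.3634i)
Y_3^-1(R⁻¹ n̂) = -0.117413-0.291749i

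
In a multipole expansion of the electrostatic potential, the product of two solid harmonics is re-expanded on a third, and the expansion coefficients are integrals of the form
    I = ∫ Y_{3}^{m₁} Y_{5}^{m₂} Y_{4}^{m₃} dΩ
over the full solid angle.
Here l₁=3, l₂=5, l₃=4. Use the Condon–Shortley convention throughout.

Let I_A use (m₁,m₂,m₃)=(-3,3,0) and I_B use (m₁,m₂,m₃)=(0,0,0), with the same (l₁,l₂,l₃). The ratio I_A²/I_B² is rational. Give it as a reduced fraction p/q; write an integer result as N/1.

l's match ⇒ only the (l;m) 3-j factors differ between A and B.
A: triangle coeff Δ(3,5,4) = 1/180180; Σ_t [4,4]: t=4:+1/2304 = 1/2304; (3j)²=5/143 [(3 5 4; -3 3 0)], sign=+1
B: triangle coeff Δ(3,5,4) = 1/180180; Σ_t [1,3]: t=1:−1/576 t=2:+1/144 t=3:−1/576 = 1/288; (3j)²=20/1001 [(3 5 4; 0 0 0)], sign=+1
I_A²/I_B² = (5/143)/(20/1001) = 7/4

7/4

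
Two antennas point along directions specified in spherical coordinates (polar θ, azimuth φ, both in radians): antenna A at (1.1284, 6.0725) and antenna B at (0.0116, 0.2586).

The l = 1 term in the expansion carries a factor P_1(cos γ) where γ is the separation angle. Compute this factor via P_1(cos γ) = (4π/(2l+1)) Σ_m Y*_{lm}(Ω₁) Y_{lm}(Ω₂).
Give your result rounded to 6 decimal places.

Expand P_1 via completeness: Σ_{m} conj(Y_{1,m}) at Ω₁ times Y_{1,m} at Ω₂ —
  m=-1: Y*=0.30533 - 0.06530j  Y=0.00387 - 0.00102j  product 0.00112 - 0.00057j
  m=+0: Y*=0.20917 + 0.00000j  Y=0.48857 + 0.00000j  product 0.10220 + 0.00000j
  m=+1: Y*=-0.30533 - 0.06530j  Y=-0.00387 - 0.00102j  product 0.00112 + 0.00057j
Accumulated sum 0.10443 + 0.00000j; after 4π/(2l+1) scaling, 0.43743 + 0.00000j ⇒ P_1 = 0.437427

0.437427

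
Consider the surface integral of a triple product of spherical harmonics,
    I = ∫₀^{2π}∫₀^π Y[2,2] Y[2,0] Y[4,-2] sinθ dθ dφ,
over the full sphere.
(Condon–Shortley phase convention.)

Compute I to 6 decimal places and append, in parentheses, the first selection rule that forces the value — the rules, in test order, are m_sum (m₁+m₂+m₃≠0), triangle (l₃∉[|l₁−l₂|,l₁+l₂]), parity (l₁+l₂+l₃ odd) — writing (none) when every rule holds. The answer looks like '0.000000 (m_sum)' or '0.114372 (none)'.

Rules hold: Σm=0, L=8 even, 0≤4≤4.
N = 5·5·9 = 225
Δ = 0!·4!·4!/9! = 1/630
Racah Σ t=0..0: t=0:+1/16 = 1/16
⇒ 3j(2 2 4; 0 0 0)² = 2/35, sgn +1
Racah Σ t=0..0: t=0:+1/96 = 1/96
⇒ 3j(2 2 4; 2 0 -2)² = 1/42, sgn +1
4πI² = N·(3j₀)²·(3jₘ)² = 15/49
I = +1·√(0.306122/4π) = 0.15607835
No selection rule forces the value: the integral is nonzero (none).

0.156078 (none)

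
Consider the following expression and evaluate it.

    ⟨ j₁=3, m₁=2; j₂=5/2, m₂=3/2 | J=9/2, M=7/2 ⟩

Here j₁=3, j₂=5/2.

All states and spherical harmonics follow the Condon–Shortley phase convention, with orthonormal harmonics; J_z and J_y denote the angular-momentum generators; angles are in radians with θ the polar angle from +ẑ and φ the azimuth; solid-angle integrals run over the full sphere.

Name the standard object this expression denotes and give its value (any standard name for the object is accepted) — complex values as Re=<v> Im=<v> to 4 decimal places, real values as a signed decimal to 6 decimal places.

This is a Clebsch–Gordan (vector-coupling) coefficient.
√[10·1!5!4!/11! · 5!1!4!1!8!1!] = √(921600/11)
  +(−1)^0/∏(0,1,1,4,4,0)! = 1/576  (running 1/576)
  +(−1)^1/∏(1,0,0,3,5,1)! = -1/720  (running 1/2880)
⟨..|..⟩ = √(921600/11)·(1/2880) = +0.100504

Clebsch–Gordan coefficient, +√(1/99) ≈ +0.100504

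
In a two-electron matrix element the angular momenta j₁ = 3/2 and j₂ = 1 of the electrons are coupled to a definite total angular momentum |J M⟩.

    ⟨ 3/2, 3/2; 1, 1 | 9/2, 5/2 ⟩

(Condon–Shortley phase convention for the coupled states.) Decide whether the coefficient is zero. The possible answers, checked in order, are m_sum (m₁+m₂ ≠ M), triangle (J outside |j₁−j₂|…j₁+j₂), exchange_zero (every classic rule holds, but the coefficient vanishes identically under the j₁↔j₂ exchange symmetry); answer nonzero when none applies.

m-sum: m₁+m₂ = 3/2+1 = 5/2, M = 5/2  ✓
triangle: need |j₁−j₂| ≤ J ≤ j₁+j₂, i.e. J ∈ [1/2, 5/2]; J = 9/2 is outside ✗ ⇒ coefficient is 0

triangle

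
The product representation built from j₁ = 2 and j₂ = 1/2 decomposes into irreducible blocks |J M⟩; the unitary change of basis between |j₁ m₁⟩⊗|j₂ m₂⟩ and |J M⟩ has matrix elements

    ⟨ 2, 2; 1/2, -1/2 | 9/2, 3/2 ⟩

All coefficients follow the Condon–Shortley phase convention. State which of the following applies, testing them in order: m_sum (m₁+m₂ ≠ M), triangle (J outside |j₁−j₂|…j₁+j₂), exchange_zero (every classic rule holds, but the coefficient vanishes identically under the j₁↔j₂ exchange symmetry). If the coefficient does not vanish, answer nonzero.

triangle

m-sum: m₁+m₂ = 2+(-1/2) = 3/2, M = 3/2  ✓
triangle: need |j₁−j₂| ≤ J ≤ j₁+j₂, i.e. J ∈ [3/2, 5/2]; J = 9/2 is outside ✗ ⇒ coefficient is 0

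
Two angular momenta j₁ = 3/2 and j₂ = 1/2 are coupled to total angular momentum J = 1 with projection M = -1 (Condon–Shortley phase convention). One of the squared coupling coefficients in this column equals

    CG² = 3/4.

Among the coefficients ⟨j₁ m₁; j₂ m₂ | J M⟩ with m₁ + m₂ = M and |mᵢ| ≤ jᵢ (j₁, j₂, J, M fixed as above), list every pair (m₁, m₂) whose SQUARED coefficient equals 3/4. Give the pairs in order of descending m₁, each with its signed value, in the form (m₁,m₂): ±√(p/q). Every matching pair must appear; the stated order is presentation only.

(-3/2,1/2): −√(3/4)

Admissible pairs with m₁+m₂ = M = -1: (-3/2,1/2), (-1/2,-1/2)
  (m₁,m₂)=(-1/2,-1/2): CG² = 1/4, CG = +√(1/4)
  (m₁,m₂)=(-3/2,1/2): CG² = 3/4, CG = −√(3/4)   ← matches the target
Pairs with CG² = 3/4: (-3/2,1/2): −√(3/4)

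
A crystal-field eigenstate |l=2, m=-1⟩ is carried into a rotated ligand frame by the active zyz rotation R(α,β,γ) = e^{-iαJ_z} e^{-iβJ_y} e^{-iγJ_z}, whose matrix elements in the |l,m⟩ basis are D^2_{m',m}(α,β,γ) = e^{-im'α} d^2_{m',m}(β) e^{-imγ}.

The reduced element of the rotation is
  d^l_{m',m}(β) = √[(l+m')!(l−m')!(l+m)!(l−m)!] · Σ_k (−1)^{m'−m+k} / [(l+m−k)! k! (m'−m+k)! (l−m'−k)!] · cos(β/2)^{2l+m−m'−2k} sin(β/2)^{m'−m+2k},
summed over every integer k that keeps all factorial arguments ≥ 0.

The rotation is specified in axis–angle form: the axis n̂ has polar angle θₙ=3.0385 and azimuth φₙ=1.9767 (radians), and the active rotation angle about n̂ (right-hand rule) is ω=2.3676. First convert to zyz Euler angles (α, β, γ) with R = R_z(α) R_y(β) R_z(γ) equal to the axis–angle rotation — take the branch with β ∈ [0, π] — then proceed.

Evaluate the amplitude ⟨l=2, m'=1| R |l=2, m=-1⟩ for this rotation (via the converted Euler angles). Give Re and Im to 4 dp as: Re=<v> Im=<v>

Axis–angle → zyz. n̂ = (sinθₙcosφₙ, sinθₙsinφₙ, cosθₙ) = (-0.040634, +0.094548, -0.994691), ω = 2.3676.
R = I cosω + sinω [n̂]ₓ + (1−cosω) n̂n̂ᵀ gives
  R = [-0.712294, +0.688696, +0.135411; -0.701874, -0.699793, -0.132898; +0.003233, -0.189704, +0.981836]
β = atan2(√(R₁₃²+R₂₃²), R₃₃) = 0.190889; α = atan2(R₂₃, R₁₃) mod 2π = 5.507153; γ = atan2(R₃₂, −R₃₁) mod 2π = 4.695346
First d^2_{1,-1}(β=0.1909), then the phase factors e^{-i(1)α} and e^{-i(-1)γ}:
Half-angle: c=0.995449, s=0.095300. N=√(6·1·1·6)=6.000000
The bounds max(0,m−m')=0 and min(l+m,l−m')=1 give 2 terms
  k=0: (−1)^2·6.0000/(2)·0.9954^2·0.0953^2 = +0.026999
  k=1: (−1)^3·6.0000/(6)·0.9954^0·0.0953^4 = -0.000082
d^2_{1,-1}(0.1909) = +0.026999 -0.000082 = +0.026916
Phases: e^{-i·(1)·5.5072}=+0.713698+0.700453i, e^{-i·(-1)·4.6953}=-0.017042-0.999855i ⇒ D=+0.018523-0.019529i

Re=0.0185 Im=-0.0195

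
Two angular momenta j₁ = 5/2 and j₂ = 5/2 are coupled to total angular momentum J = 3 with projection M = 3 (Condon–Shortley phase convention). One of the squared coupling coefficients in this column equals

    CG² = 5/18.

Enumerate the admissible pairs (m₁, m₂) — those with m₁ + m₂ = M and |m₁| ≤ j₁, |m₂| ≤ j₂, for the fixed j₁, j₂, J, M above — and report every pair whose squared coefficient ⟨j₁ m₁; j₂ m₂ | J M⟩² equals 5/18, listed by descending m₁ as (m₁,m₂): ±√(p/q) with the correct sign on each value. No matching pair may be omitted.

(5/2,1/2): +√(5/18); (1/2,5/2): +√(5/18)

Admissible pairs with m₁+m₂ = M = 3: (1/2,5/2), (3/2,3/2), (5/2,1/2)
  (m₁,m₂)=(5/2,1/2): CG² = 5/18, CG = +√(5/18)   ← matches the target
  (m₁,m₂)=(3/2,3/2): CG² = 4/9, CG = −√(4/9)
  (m₁,m₂)=(1/2,5/2): CG² = 5/18, CG = +√(5/18)   ← matches the target
Pairs with CG² = 5/18: (5/2,1/2): +√(5/18); (1/2,5/2): +√(5/18)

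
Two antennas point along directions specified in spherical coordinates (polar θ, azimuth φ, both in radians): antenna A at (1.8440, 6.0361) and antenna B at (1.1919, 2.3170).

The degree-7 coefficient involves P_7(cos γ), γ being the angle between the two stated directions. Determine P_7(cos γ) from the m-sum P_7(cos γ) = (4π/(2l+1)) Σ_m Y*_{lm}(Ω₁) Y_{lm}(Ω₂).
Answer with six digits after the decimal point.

0.390109

Term-by-term m-sum for l=7 (normalisation 4π/15 = 0.837758):
  m=-7: (-0.060692, -0.378974) × (-0.260609, 0.146129) = (0.071196, 0.089895)  (running Σ = (0.071196, 0.089895))
  m=-6: (-0.035479, 0.400832) × (0.103708, -0.432839) = (0.169816, 0.056926)  (running Σ = (0.241012, 0.146822))
  m=-5: (-0.005356, 0.015368) × (0.109947, 0.164413) = (-0.003116, 0.000809)  (running Σ = (0.237897, 0.147631))
  m=-4: (0.192292, -0.291934) × (0.243981, 0.038567) = (0.058175, -0.063810)  (running Σ = (0.296071, 0.083820))
  m=-3: (-0.076282, 0.069828) × (-0.233599, 0.184241) = (0.004954, -0.030366)  (running Σ = (0.301026, 0.053454))
  m=-2: (-0.267050, 0.143875) × (-0.010275, 0.130806) = (-0.016076, -0.036410)  (running Σ = (0.284950, 0.017044))
  m=-1: (0.141353, -0.035655) × (-0.213647, -0.231087) = (-0.038439, -0.025047)  (running Σ = (0.246511, -0.008003))
  m=0: (0.286957, -0.000000) × (-0.095357, 0.000000) = (-0.027363, 0.000000)  (running Σ = (0.219148, -0.008003))
  m=1: (-0.141353, -0.035655) × (0.213647, -0.231087) = (-0.038439, 0.025047)  (running Σ = (0.180709, 0.017044))
  m=2: (-0.267050, -0.143875) × (-0.010275, -0.130806) = (-0.016076, 0.036410)  (running Σ = (0.164633, 0.053454))
  m=3: (0.076282, 0.069828) × (0.233599, 0.184241) = (0.004954, 0.030366)  (running Σ = (0.169587, 0.083820))
  m=4: (0.192292, 0.291934) × (0.243981, -0.038567) = (0.058175, 0.063810)  (running Σ = (0.227762, 0.147631))
  m=5: (0.005356, 0.015368) × (-0.109947, 0.164413) = (-0.003116, -0.000809)  (running Σ = (0.224646, 0.146822))
  m=6: (-0.035479, -0.400832) × (0.103708, 0.432839) = (0.169816, -0.056926)  (running Σ = (0.394462, 0.089895))
  m=7: (0.060692, -0.378974) × (0.260609, 0.146129) = (0.071196, -0.089895)  (running Σ = (0.465658, 0.000000))
Total Σ_m = (0.465658, 0.000000). Multiply by 0.837758: (0.390109, 0.000000). P_7(cos γ) = 0.390109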